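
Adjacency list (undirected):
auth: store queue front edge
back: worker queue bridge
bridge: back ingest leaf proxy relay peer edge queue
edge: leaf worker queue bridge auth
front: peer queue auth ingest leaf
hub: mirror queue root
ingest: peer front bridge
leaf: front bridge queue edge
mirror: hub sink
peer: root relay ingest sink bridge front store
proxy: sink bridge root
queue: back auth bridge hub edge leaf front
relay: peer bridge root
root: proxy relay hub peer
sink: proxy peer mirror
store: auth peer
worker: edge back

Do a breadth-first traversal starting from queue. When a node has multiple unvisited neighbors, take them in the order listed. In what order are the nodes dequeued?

queue, back, auth, bridge, hub, edge, leaf, front, worker, store, ingest, proxy, relay, peer, mirror, root, sink

Visit queue; enqueue back, auth, bridge, hub, edge, leaf, front → queue [back, auth, bridge, hub, edge, leaf, front]
Visit back; enqueue worker → queue [auth, bridge, hub, edge, leaf, front, worker]
Visit auth; enqueue store → queue [bridge, hub, edge, leaf, front, worker, store]
Visit bridge; enqueue ingest, proxy, relay, peer → queue [hub, edge, leaf, front, worker, store, ingest, proxy, relay, peer]
Visit hub; enqueue mirror, root → queue [edge, leaf, front, worker, store, ingest, proxy, relay, peer, mirror, root]
Visit edge → queue [leaf, front, worker, store, ingest, proxy, relay, peer, mirror, root]
Visit leaf → queue [front, worker, store, ingest, proxy, relay, peer, mirror, root]
Visit front → queue [worker, store, ingest, proxy, relay, peer, mirror, root]
Visit worker → queue [store, ingest, proxy, relay, peer, mirror, root]
Visit store → queue [ingest, proxy, relay, peer, mirror, root]
Visit ingest → queue [proxy, relay, peer, mirror, root]
Visit proxy; enqueue sink → queue [relay, peer, mirror, root, sink]
Visit relay → queue [peer, mirror, root, sink]
Visit peer → queue [mirror, root, sink]
Visit mirror → queue [root, sink]
Visit root → queue [sink]
Visit sink → queue []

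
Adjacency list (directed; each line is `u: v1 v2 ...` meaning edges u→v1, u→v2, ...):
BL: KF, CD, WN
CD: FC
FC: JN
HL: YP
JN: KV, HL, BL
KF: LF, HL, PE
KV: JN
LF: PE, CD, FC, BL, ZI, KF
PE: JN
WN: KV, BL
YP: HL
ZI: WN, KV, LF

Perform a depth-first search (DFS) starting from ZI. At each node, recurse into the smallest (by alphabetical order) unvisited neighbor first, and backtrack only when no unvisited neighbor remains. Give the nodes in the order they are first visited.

Visit ZI
ZI → KV
KV → JN
JN → BL
BL → CD
CD → FC
BL → KF
KF → HL
HL → YP
KF → LF
LF → PE
BL → WN

ZI → KV → JN → BL → CD → FC → KF → HL → YP → LF → PE → WN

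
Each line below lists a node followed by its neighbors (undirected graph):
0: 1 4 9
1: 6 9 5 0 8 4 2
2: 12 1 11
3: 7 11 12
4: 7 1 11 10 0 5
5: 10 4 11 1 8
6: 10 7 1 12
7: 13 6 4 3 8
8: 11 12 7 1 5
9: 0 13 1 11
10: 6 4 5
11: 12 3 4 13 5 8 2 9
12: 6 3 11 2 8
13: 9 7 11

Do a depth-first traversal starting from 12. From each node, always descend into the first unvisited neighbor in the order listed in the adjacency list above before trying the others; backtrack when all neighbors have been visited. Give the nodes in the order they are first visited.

12 6 10 4 7 13 9 0 1 5 11 3 8 2

Visit 12
12 → 6
6 → 10
10 → 4
4 → 7
7 → 13
13 → 9
9 → 0
0 → 1
1 → 5
5 → 11
11 → 3
11 → 8
11 → 2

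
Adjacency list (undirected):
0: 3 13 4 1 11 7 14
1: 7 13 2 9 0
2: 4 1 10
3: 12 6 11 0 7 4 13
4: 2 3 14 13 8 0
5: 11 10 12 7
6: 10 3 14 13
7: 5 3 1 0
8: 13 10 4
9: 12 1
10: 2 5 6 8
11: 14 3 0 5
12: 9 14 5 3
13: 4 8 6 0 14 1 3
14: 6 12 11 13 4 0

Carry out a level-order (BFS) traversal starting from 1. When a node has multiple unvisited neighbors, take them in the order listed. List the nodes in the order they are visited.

1, 7, 13, 2, 9, 0, 5, 3, 4, 8, 6, 14, 10, 12, 11

Visit 1; enqueue 7, 13, 2, 9, 0 → queue [7, 13, 2, 9, 0]
Visit 7; enqueue 5, 3 → queue [13, 2, 9, 0, 5, 3]
Visit 13; enqueue 4, 8, 6, 14 → queue [2, 9, 0, 5, 3, 4, 8, 6, 14]
Visit 2; enqueue 10 → queue [9, 0, 5, 3, 4, 8, 6, 14, 10]
Visit 9; enqueue 12 → queue [0, 5, 3, 4, 8, 6, 14, 10, 12]
Visit 0; enqueue 11 → queue [5, 3, 4, 8, 6, 14, 10, 12, 11]
Visit 5 → queue [3, 4, 8, 6, 14, 10, 12, 11]
Visit 3 → queue [4, 8, 6, 14, 10, 12, 11]
Visit 4 → queue [8, 6, 14, 10, 12, 11]
Visit 8 → queue [6, 14, 10, 12, 11]
Visit 6 → queue [14, 10, 12, 11]
Visit 14 → queue [10, 12, 11]
Visit 10 → queue [12, 11]
Visit 12 → queue [11]
Visit 11 → queue []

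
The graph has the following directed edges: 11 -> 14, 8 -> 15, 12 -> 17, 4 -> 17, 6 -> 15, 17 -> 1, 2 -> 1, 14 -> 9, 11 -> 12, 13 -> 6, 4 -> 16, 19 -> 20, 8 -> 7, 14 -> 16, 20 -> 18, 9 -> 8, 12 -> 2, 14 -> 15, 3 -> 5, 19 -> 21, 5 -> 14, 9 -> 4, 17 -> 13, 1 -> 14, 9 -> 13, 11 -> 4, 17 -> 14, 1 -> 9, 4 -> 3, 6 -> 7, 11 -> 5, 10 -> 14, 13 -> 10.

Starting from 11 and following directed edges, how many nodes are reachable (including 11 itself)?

BFS from 11 visits: 11, 4, 5, 12, 14, 3, 16, 17, 2, 9, 15, 1, 13, 8, 6, 10, 7
Reachable nodes: 17 of 21 total.

17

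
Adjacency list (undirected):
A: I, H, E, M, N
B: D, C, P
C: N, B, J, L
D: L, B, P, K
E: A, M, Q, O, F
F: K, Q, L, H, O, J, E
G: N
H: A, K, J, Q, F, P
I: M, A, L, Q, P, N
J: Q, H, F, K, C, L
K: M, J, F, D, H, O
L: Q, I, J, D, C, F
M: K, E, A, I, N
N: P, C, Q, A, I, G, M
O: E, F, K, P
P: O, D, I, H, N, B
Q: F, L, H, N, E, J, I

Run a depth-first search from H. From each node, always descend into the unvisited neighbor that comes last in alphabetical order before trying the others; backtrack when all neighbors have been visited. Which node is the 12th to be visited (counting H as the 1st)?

Visit H
H → Q
Q → N
N → P
P → O
O → K
K → M
M → I
I → L
L → J
J → F
F → E
E → A
J → C
C → B
B → D
N → G

Visit order: H, Q, N, P, O, K, M, I, L, J, F, E, A, C, B, D, G

E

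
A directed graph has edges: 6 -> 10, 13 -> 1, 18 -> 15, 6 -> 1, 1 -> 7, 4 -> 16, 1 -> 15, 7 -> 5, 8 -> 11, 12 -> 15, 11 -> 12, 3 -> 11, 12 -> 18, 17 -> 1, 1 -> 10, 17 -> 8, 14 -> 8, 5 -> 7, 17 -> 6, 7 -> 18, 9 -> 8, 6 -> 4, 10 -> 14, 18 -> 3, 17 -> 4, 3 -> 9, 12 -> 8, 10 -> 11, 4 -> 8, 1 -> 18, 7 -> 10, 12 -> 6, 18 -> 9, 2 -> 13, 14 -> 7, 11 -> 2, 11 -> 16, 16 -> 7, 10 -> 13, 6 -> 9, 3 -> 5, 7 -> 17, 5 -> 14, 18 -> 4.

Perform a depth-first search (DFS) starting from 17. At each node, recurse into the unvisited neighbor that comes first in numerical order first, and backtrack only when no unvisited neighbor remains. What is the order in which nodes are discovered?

17, 1, 7, 5, 14, 8, 11, 2, 13, 12, 6, 4, 16, 9, 10, 15, 18, 3

Visit 17
17 → 1
1 → 7
7 → 5
5 → 14
14 → 8
8 → 11
11 → 2
2 → 13
11 → 12
12 → 6
6 → 4
4 → 16
6 → 9
6 → 10
12 → 15
12 → 18
18 → 3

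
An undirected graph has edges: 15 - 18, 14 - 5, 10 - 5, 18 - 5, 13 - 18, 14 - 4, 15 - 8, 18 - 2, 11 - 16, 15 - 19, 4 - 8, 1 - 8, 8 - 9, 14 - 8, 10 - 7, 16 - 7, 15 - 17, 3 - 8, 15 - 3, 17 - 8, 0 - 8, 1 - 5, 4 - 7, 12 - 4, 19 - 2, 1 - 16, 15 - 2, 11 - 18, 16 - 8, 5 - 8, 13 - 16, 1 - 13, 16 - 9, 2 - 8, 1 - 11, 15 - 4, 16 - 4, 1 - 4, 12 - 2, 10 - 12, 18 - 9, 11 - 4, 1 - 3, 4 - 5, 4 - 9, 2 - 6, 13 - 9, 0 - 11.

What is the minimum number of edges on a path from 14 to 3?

2

Level 0: 14
Level 1: 4, 5, 8
Level 2: 0, 1, 2, 3, 7, 9, 10, 11, 12, 15, 16, 17, 18
Level 3: 6, 13, 19
3 first appears at level 2.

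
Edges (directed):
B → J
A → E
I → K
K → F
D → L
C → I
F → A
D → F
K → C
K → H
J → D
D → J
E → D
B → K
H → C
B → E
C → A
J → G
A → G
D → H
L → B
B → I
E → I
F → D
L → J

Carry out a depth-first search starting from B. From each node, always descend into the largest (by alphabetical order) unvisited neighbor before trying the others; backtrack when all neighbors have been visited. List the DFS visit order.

B, K, H, C, I, A, G, E, D, L, J, F

Visit B
B → K
K → H
H → C
C → I
C → A
A → G
A → E
E → D
D → L
L → J
D → F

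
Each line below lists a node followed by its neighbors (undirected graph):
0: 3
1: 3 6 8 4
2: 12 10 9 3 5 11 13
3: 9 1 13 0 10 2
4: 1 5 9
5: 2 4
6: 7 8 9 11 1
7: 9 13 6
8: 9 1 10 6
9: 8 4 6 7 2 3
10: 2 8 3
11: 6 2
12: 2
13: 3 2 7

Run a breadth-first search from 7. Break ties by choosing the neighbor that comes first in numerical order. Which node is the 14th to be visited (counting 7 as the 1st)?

Visit 7; enqueue 6, 9, 13 → queue [6, 9, 13]
Visit 6; enqueue 1, 8, 11 → queue [9, 13, 1, 8, 11]
Visit 9; enqueue 2, 3, 4 → queue [13, 1, 8, 11, 2, 3, 4]
Visit 13 → queue [1, 8, 11, 2, 3, 4]
Visit 1 → queue [8, 11, 2, 3, 4]
Visit 8; enqueue 10 → queue [11, 2, 3, 4, 10]
Visit 11 → queue [2, 3, 4, 10]
Visit 2; enqueue 5, 12 → queue [3, 4, 10, 5, 12]
Visit 3; enqueue 0 → queue [4, 10, 5, 12, 0]
Visit 4 → queue [10, 5, 12, 0]
Visit 10 → queue [5, 12, 0]
Visit 5 → queue [12, 0]
Visit 12 → queue [0]
Visit 0 → queue []

Visit order: 7, 6, 9, 13, 1, 8, 11, 2, 3, 4, 10, 5, 12, 0

0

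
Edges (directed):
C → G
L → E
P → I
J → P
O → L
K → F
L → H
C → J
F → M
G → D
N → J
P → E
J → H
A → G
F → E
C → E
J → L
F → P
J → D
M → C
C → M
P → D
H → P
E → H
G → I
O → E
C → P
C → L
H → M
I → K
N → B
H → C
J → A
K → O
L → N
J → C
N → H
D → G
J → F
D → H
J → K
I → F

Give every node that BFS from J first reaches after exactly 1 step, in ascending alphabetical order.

Level 0: J
Level 1: A, C, D, F, H, K, L, P
Level 2: E, G, I, M, N, O
Level 3: B

A, C, D, F, H, K, L, P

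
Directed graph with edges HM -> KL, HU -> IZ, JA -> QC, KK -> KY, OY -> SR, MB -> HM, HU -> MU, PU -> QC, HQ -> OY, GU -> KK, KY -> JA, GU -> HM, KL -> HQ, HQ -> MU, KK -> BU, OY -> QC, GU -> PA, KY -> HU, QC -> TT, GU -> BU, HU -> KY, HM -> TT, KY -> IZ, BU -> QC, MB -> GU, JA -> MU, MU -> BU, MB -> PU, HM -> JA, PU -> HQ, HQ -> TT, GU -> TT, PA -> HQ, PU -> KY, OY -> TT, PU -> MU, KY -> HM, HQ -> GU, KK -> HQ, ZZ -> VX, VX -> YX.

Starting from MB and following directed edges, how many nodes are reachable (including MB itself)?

BFS from MB visits: MB, GU, HM, PU, BU, KK, PA, TT, JA, KL, HQ, KY, MU, QC, OY, HU, IZ, SR
Reachable nodes: 18 of 21 total.

18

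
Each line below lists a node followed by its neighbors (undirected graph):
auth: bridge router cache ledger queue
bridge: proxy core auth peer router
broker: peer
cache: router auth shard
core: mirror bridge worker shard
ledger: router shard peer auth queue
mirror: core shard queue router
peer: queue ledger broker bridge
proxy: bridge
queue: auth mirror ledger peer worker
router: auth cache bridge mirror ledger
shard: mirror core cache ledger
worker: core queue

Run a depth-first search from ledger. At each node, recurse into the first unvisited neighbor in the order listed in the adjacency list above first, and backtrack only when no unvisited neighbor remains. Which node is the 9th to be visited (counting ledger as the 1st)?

cache

Visit ledger
ledger → router
router → auth
auth → bridge
bridge → proxy
bridge → core
core → mirror
mirror → shard
shard → cache
mirror → queue
queue → peer
peer → broker
queue → worker

Visit order: ledger, router, auth, bridge, proxy, core, mirror, shard, cache, queue, peer, broker, worker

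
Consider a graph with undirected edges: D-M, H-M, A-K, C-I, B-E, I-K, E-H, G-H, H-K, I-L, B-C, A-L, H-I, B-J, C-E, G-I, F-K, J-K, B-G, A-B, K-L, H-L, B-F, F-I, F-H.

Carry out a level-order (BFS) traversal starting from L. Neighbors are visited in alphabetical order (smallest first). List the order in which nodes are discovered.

Visit L; enqueue A, H, I, K → queue [A, H, I, K]
Visit A; enqueue B → queue [H, I, K, B]
Visit H; enqueue E, F, G, M → queue [I, K, B, E, F, G, M]
Visit I; enqueue C → queue [K, B, E, F, G, M, C]
Visit K; enqueue J → queue [B, E, F, G, M, C, J]
Visit B → queue [E, F, G, M, C, J]
Visit E → queue [F, G, M, C, J]
Visit F → queue [G, M, C, J]
Visit G → queue [M, C, J]
Visit M; enqueue D → queue [C, J, D]
Visit C → queue [J, D]
Visit J → queue [D]
Visit D → queue []

L, A, H, I, K, B, E, F, G, M, C, J, D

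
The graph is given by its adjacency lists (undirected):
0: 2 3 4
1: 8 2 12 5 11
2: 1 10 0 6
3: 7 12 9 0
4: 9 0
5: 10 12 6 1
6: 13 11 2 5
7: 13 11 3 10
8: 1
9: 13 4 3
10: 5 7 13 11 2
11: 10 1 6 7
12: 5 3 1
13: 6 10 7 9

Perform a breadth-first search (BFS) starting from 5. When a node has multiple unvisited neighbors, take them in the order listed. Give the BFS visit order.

5, 10, 12, 6, 1, 7, 13, 11, 2, 3, 8, 9, 0, 4

Visit 5; enqueue 10, 12, 6, 1 → queue [10, 12, 6, 1]
Visit 10; enqueue 7, 13, 11, 2 → queue [12, 6, 1, 7, 13, 11, 2]
Visit 12; enqueue 3 → queue [6, 1, 7, 13, 11, 2, 3]
Visit 6 → queue [1, 7, 13, 11, 2, 3]
Visit 1; enqueue 8 → queue [7, 13, 11, 2, 3, 8]
Visit 7 → queue [13, 11, 2, 3, 8]
Visit 13; enqueue 9 → queue [11, 2, 3, 8, 9]
Visit 11 → queue [2, 3, 8, 9]
Visit 2; enqueue 0 → queue [3, 8, 9, 0]
Visit 3 → queue [8, 9, 0]
Visit 8 → queue [9, 0]
Visit 9; enqueue 4 → queue [0, 4]
Visit 0 → queue [4]
Visit 4 → queue []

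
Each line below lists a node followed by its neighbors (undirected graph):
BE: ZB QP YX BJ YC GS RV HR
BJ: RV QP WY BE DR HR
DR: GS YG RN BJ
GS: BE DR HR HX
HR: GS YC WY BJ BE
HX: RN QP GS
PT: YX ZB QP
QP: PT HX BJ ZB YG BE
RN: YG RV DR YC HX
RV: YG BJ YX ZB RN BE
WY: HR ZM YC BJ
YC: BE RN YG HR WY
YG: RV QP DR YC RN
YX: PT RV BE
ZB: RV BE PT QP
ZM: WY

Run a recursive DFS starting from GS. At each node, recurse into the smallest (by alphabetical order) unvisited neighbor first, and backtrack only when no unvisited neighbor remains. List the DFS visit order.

GS BE BJ DR RN HX QP PT YX RV YG YC HR WY ZM ZB

Visit GS
GS → BE
BE → BJ
BJ → DR
DR → RN
RN → HX
HX → QP
QP → PT
PT → YX
YX → RV
RV → YG
YG → YC
YC → HR
HR → WY
WY → ZM
RV → ZB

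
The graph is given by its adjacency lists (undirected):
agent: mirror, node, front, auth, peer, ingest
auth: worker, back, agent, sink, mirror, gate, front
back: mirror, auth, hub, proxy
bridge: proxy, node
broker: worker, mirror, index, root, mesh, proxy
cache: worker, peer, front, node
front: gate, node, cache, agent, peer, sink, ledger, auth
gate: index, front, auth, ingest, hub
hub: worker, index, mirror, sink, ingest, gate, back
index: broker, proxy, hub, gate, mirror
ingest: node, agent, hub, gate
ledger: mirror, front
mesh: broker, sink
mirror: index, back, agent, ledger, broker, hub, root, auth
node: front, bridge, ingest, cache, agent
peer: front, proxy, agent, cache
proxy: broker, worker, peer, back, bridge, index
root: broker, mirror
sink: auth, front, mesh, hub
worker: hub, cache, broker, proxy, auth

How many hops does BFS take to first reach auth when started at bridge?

Level 0: bridge
Level 1: node, proxy
Level 2: agent, back, broker, cache, front, index, ingest, peer, worker
Level 3: auth, gate, hub, ledger, mesh, mirror, root, sink
auth first appears at level 3.

3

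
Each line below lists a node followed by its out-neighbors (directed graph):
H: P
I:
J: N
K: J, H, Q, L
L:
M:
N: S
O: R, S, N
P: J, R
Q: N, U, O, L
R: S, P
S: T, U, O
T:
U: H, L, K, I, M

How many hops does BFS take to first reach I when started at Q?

Level 0: Q
Level 1: L, N, O, U
Level 2: H, I, K, M, R, S
Level 3: J, P, T
I first appears at level 2.

2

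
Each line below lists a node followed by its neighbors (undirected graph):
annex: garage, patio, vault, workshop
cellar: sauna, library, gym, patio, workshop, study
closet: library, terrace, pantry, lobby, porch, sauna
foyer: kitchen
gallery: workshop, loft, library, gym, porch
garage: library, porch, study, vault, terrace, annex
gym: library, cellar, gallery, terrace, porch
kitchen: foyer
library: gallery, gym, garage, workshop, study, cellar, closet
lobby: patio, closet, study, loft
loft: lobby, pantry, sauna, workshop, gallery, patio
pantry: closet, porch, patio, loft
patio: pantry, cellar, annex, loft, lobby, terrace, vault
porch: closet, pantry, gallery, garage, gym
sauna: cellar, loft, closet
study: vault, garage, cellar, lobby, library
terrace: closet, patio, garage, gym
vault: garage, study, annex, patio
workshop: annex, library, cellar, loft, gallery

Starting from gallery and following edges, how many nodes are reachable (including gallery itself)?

BFS from gallery visits: gallery, gym, library, loft, porch, workshop, cellar, terrace, closet, garage, study, lobby, pantry, patio, sauna, annex, vault
Reachable nodes: 17 of 19 total.

17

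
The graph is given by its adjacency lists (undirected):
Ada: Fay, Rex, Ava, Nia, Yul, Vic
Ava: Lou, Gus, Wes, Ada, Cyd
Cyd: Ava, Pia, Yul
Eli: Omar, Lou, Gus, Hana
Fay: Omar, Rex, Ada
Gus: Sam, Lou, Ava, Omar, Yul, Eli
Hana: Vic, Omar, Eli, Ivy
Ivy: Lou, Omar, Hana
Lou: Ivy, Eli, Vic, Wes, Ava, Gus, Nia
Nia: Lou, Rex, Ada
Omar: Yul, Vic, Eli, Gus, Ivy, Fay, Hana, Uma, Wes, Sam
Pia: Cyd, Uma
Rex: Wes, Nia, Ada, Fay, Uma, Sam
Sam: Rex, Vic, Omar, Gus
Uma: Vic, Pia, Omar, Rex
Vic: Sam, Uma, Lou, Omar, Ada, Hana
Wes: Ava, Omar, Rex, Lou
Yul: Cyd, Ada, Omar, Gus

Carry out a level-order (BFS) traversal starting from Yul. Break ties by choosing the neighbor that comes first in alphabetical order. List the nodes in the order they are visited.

Yul, Ada, Cyd, Gus, Omar, Ava, Fay, Nia, Rex, Vic, Pia, Eli, Lou, Sam, Hana, Ivy, Uma, Wes

Visit Yul; enqueue Ada, Cyd, Gus, Omar → queue [Ada, Cyd, Gus, Omar]
Visit Ada; enqueue Ava, Fay, Nia, Rex, Vic → queue [Cyd, Gus, Omar, Ava, Fay, Nia, Rex, Vic]
Visit Cyd; enqueue Pia → queue [Gus, Omar, Ava, Fay, Nia, Rex, Vic, Pia]
Visit Gus; enqueue Eli, Lou, Sam → queue [Omar, Ava, Fay, Nia, Rex, Vic, Pia, Eli, Lou, Sam]
Visit Omar; enqueue Hana, Ivy, Uma, Wes → queue [Ava, Fay, Nia, Rex, Vic, Pia, Eli, Lou, Sam, Hana, Ivy, Uma, Wes]
Visit Ava → queue [Fay, Nia, Rex, Vic, Pia, Eli, Lou, Sam, Hana, Ivy, Uma, Wes]
Visit Fay → queue [Nia, Rex, Vic, Pia, Eli, Lou, Sam, Hana, Ivy, Uma, Wes]
Visit Nia → queue [Rex, Vic, Pia, Eli, Lou, Sam, Hana, Ivy, Uma, Wes]
Visit Rex → queue [Vic, Pia, Eli, Lou, Sam, Hana, Ivy, Uma, Wes]
Visit Vic → queue [Pia, Eli, Lou, Sam, Hana, Ivy, Uma, Wes]
Visit Pia → queue [Eli, Lou, Sam, Hana, Ivy, Uma, Wes]
Visit Eli → queue [Lou, Sam, Hana, Ivy, Uma, Wes]
Visit Lou → queue [Sam, Hana, Ivy, Uma, Wes]
Visit Sam → queue [Hana, Ivy, Uma, Wes]
Visit Hana → queue [Ivy, Uma, Wes]
Visit Ivy → queue [Uma, Wes]
Visit Uma → queue [Wes]
Visit Wes → queue []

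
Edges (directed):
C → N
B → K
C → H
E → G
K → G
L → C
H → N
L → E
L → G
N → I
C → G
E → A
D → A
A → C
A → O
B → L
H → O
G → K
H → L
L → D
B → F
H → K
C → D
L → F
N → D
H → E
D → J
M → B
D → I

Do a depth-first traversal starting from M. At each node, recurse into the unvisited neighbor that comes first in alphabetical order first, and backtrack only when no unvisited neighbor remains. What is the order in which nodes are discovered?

M, B, F, K, G, L, C, D, A, O, I, J, H, E, N

Visit M
M → B
B → F
B → K
K → G
B → L
L → C
C → D
D → A
A → O
D → I
D → J
C → H
H → E
H → N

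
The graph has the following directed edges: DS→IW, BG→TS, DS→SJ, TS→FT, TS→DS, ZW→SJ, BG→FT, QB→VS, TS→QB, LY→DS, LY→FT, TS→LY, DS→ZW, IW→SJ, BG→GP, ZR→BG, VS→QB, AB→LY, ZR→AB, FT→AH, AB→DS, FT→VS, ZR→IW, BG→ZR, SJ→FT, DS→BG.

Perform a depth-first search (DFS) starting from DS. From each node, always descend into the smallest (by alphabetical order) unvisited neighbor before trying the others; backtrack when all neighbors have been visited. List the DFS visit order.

Visit DS
DS → BG
BG → FT
FT → AH
FT → VS
VS → QB
BG → GP
BG → TS
TS → LY
BG → ZR
ZR → AB
ZR → IW
IW → SJ
DS → ZW

DS, BG, FT, AH, VS, QB, GP, TS, LY, ZR, AB, IW, SJ, ZW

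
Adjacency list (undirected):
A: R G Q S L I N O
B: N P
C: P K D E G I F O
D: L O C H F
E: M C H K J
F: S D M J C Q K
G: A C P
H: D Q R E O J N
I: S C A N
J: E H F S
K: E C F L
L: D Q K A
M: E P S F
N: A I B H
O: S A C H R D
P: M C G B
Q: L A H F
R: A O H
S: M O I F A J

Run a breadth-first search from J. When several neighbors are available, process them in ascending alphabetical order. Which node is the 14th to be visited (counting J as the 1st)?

A

Visit J; enqueue E, F, H, S → queue [E, F, H, S]
Visit E; enqueue C, K, M → queue [F, H, S, C, K, M]
Visit F; enqueue D, Q → queue [H, S, C, K, M, D, Q]
Visit H; enqueue N, O, R → queue [S, C, K, M, D, Q, N, O, R]
Visit S; enqueue A, I → queue [C, K, M, D, Q, N, O, R, A, I]
Visit C; enqueue G, P → queue [K, M, D, Q, N, O, R, A, I, G, P]
Visit K; enqueue L → queue [M, D, Q, N, O, R, A, I, G, P, L]
Visit M → queue [D, Q, N, O, R, A, I, G, P, L]
Visit D → queue [Q, N, O, R, A, I, G, P, L]
Visit Q → queue [N, O, R, A, I, G, P, L]
Visit N; enqueue B → queue [O, R, A, I, G, P, L, B]
Visit O → queue [R, A, I, G, P, L, B]
Visit R → queue [A, I, G, P, L, B]
Visit A → queue [I, G, P, L, B]
Visit I → queue [G, P, L, B]
Visit G → queue [P, L, B]
Visit P → queue [L, B]
Visit L → queue [B]
Visit B → queue []

Visit order: J, E, F, H, S, C, K, M, D, Q, N, O, R, A, I, G, P, L, B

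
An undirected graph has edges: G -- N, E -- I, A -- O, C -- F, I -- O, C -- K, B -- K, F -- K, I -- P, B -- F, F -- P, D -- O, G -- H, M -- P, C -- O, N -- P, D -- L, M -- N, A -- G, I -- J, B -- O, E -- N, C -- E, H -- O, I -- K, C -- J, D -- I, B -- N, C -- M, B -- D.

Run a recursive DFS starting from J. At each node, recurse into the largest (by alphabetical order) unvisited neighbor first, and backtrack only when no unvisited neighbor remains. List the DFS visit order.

Visit J
J → I
I → P
P → N
N → M
M → C
C → O
O → H
H → G
G → A
O → D
D → L
D → B
B → K
K → F
C → E

J, I, P, N, M, C, O, H, G, A, D, L, B, K, F, E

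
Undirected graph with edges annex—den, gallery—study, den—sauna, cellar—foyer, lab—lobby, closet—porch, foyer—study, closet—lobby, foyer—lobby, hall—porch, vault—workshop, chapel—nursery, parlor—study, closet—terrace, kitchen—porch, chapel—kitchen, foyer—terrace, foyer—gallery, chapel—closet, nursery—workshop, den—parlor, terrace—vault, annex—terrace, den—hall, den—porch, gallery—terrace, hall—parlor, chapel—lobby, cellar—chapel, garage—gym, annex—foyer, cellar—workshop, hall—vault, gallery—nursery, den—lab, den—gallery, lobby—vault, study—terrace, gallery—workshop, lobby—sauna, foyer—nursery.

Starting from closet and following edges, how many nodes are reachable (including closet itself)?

19

BFS from closet visits: closet, terrace, porch, lobby, chapel, vault, study, gallery, foyer, annex, kitchen, hall, den, sauna, lab, nursery, cellar, workshop, parlor
Reachable nodes: 19 of 21 total.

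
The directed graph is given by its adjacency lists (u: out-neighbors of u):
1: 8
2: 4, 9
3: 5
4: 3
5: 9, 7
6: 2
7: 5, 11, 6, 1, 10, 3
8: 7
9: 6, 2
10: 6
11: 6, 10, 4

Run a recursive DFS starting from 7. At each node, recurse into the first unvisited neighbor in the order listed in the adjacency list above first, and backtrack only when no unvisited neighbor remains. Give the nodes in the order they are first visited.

7, 5, 9, 6, 2, 4, 3, 11, 10, 1, 8

Visit 7
7 → 5
5 → 9
9 → 6
6 → 2
2 → 4
4 → 3
7 → 11
11 → 10
7 → 1
1 → 8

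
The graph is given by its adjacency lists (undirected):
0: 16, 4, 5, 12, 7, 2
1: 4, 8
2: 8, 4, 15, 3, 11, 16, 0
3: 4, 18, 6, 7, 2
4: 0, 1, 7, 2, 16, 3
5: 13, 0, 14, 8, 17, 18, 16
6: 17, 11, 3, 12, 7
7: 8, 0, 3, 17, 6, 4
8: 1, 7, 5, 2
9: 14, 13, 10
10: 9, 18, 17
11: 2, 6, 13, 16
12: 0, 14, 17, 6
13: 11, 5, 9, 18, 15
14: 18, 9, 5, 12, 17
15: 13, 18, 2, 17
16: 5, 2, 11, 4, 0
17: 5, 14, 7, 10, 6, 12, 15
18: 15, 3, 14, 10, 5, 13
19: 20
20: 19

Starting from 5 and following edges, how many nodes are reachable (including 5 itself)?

BFS from 5 visits: 5, 13, 0, 14, 8, 17, 18, 16, 11, 9, 15, 4, 12, 7, 2, 1, 10, 6, 3
Reachable nodes: 19 of 21 total.

19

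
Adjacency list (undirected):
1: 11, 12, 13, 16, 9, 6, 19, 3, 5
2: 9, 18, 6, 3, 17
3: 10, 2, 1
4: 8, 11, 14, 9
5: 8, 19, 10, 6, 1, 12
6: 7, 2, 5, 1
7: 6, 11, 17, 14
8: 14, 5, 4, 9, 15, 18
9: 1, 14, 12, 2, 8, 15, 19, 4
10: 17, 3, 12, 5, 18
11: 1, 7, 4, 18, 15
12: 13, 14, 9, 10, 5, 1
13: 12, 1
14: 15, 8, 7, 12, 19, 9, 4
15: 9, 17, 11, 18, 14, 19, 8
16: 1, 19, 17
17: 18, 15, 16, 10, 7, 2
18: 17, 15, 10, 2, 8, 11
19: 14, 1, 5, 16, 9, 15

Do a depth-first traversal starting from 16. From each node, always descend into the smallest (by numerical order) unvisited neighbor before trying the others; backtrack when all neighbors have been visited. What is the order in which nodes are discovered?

16 → 1 → 3 → 2 → 6 → 5 → 8 → 4 → 9 → 12 → 10 → 17 → 7 → 11 → 15 → 14 → 19 → 18 → 13

Visit 16
16 → 1
1 → 3
3 → 2
2 → 6
6 → 5
5 → 8
8 → 4
4 → 9
9 → 12
12 → 10
10 → 17
17 → 7
7 → 11
11 → 15
15 → 14
14 → 19
15 → 18
12 → 13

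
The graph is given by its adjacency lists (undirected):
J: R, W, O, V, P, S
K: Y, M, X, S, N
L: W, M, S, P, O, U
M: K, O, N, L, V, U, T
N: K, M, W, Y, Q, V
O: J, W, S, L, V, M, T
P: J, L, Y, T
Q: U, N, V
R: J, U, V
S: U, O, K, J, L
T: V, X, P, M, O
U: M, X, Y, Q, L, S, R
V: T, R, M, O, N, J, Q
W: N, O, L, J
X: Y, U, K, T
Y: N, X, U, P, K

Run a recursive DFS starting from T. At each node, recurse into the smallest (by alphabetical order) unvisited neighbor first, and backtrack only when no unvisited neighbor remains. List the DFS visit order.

T, M, K, N, Q, U, L, O, J, P, Y, X, R, V, S, W

Visit T
T → M
M → K
K → N
N → Q
Q → U
U → L
L → O
O → J
J → P
P → Y
Y → X
J → R
R → V
J → S
J → W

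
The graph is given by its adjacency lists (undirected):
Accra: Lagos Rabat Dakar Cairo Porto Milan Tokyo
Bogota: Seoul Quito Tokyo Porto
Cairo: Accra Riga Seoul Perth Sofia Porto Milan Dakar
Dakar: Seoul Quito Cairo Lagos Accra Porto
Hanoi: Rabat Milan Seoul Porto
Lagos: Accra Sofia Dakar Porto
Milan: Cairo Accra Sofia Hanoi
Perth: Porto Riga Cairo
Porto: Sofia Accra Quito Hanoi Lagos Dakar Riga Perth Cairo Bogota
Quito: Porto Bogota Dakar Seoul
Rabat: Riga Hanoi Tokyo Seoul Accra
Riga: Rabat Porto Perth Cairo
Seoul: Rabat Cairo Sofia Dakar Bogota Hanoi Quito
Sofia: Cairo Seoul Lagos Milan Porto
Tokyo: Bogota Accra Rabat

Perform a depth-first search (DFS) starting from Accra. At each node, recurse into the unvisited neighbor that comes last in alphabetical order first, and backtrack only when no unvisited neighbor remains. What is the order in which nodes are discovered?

Accra → Tokyo → Rabat → Seoul → Sofia → Porto → Riga → Perth → Cairo → Milan → Hanoi → Dakar → Quito → Bogota → Lagos

Visit Accra
Accra → Tokyo
Tokyo → Rabat
Rabat → Seoul
Seoul → Sofia
Sofia → Porto
Porto → Riga
Riga → Perth
Perth → Cairo
Cairo → Milan
Milan → Hanoi
Cairo → Dakar
Dakar → Quito
Quito → Bogota
Dakar → Lagos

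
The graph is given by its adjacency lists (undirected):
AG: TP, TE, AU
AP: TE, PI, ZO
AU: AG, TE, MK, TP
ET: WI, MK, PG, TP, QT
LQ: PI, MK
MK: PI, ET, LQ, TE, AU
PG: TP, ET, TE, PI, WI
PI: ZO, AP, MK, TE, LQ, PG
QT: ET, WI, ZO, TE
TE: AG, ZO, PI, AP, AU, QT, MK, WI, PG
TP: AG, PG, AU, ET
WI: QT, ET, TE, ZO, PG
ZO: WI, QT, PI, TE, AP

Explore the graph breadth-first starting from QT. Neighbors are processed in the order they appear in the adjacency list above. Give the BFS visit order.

Visit QT; enqueue ET, WI, ZO, TE → queue [ET, WI, ZO, TE]
Visit ET; enqueue MK, PG, TP → queue [WI, ZO, TE, MK, PG, TP]
Visit WI → queue [ZO, TE, MK, PG, TP]
Visit ZO; enqueue PI, AP → queue [TE, MK, PG, TP, PI, AP]
Visit TE; enqueue AG, AU → queue [MK, PG, TP, PI, AP, AG, AU]
Visit MK; enqueue LQ → queue [PG, TP, PI, AP, AG, AU, LQ]
Visit PG → queue [TP, PI, AP, AG, AU, LQ]
Visit TP → queue [PI, AP, AG, AU, LQ]
Visit PI → queue [AP, AG, AU, LQ]
Visit AP → queue [AG, AU, LQ]
Visit AG → queue [AU, LQ]
Visit AU → queue [LQ]
Visit LQ → queue []

QT → ET → WI → ZO → TE → MK → PG → TP → PI → AP → AG → AU → LQ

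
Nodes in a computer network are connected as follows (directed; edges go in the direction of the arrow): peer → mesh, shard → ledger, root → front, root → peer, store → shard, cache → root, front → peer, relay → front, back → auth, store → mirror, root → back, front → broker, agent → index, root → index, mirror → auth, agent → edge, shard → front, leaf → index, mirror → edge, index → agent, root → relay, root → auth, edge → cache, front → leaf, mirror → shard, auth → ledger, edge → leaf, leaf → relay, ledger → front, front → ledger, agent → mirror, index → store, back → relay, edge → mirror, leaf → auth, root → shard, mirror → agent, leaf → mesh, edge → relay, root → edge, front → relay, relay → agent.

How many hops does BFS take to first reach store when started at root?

2

Level 0: root
Level 1: auth, back, edge, front, index, peer, relay, shard
Level 2: agent, broker, cache, leaf, ledger, mesh, mirror, store
store first appears at level 2.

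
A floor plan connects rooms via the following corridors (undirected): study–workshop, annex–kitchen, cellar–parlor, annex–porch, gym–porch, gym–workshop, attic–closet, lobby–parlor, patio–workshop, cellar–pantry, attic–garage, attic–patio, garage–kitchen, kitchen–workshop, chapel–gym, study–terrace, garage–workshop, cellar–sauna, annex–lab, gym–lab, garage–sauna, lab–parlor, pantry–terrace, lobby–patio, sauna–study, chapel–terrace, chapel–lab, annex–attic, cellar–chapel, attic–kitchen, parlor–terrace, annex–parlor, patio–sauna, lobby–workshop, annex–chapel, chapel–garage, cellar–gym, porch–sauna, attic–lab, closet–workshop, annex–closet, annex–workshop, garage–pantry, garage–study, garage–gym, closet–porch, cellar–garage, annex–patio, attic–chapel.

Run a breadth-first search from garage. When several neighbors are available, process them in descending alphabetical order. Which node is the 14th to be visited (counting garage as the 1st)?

Visit garage; enqueue workshop, study, sauna, pantry, kitchen, gym, chapel, cellar, attic → queue [workshop, study, sauna, pantry, kitchen, gym, chapel, cellar, attic]
Visit workshop; enqueue patio, lobby, closet, annex → queue [study, sauna, pantry, kitchen, gym, chapel, cellar, attic, patio, lobby, closet, annex]
Visit study; enqueue terrace → queue [sauna, pantry, kitchen, gym, chapel, cellar, attic, patio, lobby, closet, annex, terrace]
Visit sauna; enqueue porch → queue [pantry, kitchen, gym, chapel, cellar, attic, patio, lobby, closet, annex, terrace, porch]
Visit pantry → queue [kitchen, gym, chapel, cellar, attic, patio, lobby, closet, annex, terrace, porch]
Visit kitchen → queue [gym, chapel, cellar, attic, patio, lobby, closet, annex, terrace, porch]
Visit gym; enqueue lab → queue [chapel, cellar, attic, patio, lobby, closet, annex, terrace, porch, lab]
Visit chapel → queue [cellar, attic, patio, lobby, closet, annex, terrace, porch, lab]
Visit cellar; enqueue parlor → queue [attic, patio, lobby, closet, annex, terrace, porch, lab, parlor]
Visit attic → queue [patio, lobby, closet, annex, terrace, porch, lab, parlor]
Visit patio → queue [lobby, closet, annex, terrace, porch, lab, parlor]
Visit lobby → queue [closet, annex, terrace, porch, lab, parlor]
Visit closet → queue [annex, terrace, porch, lab, parlor]
Visit annex → queue [terrace, porch, lab, parlor]
Visit terrace → queue [porch, lab, parlor]
Visit porch → queue [lab, parlor]
Visit lab → queue [parlor]
Visit parlor → queue []

Visit order: garage, workshop, study, sauna, pantry, kitchen, gym, chapel, cellar, attic, patio, lobby, closet, annex, terrace, porch, lab, parlor

annex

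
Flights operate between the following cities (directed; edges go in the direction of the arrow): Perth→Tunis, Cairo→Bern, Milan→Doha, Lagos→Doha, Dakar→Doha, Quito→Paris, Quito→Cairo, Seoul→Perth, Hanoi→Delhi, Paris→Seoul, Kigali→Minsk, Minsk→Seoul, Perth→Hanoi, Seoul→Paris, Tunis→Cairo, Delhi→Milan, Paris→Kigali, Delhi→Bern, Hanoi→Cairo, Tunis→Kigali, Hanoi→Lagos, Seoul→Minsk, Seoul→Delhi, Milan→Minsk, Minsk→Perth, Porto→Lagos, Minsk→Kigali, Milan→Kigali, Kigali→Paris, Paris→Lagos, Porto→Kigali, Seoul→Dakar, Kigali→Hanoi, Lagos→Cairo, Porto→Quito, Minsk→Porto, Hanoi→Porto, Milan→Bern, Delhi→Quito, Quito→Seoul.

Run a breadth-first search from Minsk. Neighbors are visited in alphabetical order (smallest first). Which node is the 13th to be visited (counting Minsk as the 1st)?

Visit Minsk; enqueue Kigali, Perth, Porto, Seoul → queue [Kigali, Perth, Porto, Seoul]
Visit Kigali; enqueue Hanoi, Paris → queue [Perth, Porto, Seoul, Hanoi, Paris]
Visit Perth; enqueue Tunis → queue [Porto, Seoul, Hanoi, Paris, Tunis]
Visit Porto; enqueue Lagos, Quito → queue [Seoul, Hanoi, Paris, Tunis, Lagos, Quito]
Visit Seoul; enqueue Dakar, Delhi → queue [Hanoi, Paris, Tunis, Lagos, Quito, Dakar, Delhi]
Visit Hanoi; enqueue Cairo → queue [Paris, Tunis, Lagos, Quito, Dakar, Delhi, Cairo]
Visit Paris → queue [Tunis, Lagos, Quito, Dakar, Delhi, Cairo]
Visit Tunis → queue [Lagos, Quito, Dakar, Delhi, Cairo]
Visit Lagos; enqueue Doha → queue [Quito, Dakar, Delhi, Cairo, Doha]
Visit Quito → queue [Dakar, Delhi, Cairo, Doha]
Visit Dakar → queue [Delhi, Cairo, Doha]
Visit Delhi; enqueue Bern, Milan → queue [Cairo, Doha, Bern, Milan]
Visit Cairo → queue [Doha, Bern, Milan]
Visit Doha → queue [Bern, Milan]
Visit Bern → queue [Milan]
Visit Milan → queue []

Visit order: Minsk, Kigali, Perth, Porto, Seoul, Hanoi, Paris, Tunis, Lagos, Quito, Dakar, Delhi, Cairo, Doha, Bern, Milan

Cairo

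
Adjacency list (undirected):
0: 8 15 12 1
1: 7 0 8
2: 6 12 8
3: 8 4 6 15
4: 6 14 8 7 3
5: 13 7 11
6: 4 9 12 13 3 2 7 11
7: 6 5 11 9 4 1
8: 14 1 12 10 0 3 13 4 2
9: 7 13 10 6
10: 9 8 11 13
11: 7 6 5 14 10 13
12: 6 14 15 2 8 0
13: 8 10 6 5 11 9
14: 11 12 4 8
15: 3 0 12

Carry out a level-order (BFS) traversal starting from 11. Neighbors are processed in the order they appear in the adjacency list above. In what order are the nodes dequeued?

11, 7, 6, 5, 14, 10, 13, 9, 4, 1, 12, 3, 2, 8, 0, 15

Visit 11; enqueue 7, 6, 5, 14, 10, 13 → queue [7, 6, 5, 14, 10, 13]
Visit 7; enqueue 9, 4, 1 → queue [6, 5, 14, 10, 13, 9, 4, 1]
Visit 6; enqueue 12, 3, 2 → queue [5, 14, 10, 13, 9, 4, 1, 12, 3, 2]
Visit 5 → queue [14, 10, 13, 9, 4, 1, 12, 3, 2]
Visit 14; enqueue 8 → queue [10, 13, 9, 4, 1, 12, 3, 2, 8]
Visit 10 → queue [13, 9, 4, 1, 12, 3, 2, 8]
Visit 13 → queue [9, 4, 1, 12, 3, 2, 8]
Visit 9 → queue [4, 1, 12, 3, 2, 8]
Visit 4 → queue [1, 12, 3, 2, 8]
Visit 1; enqueue 0 → queue [12, 3, 2, 8, 0]
Visit 12; enqueue 15 → queue [3, 2, 8, 0, 15]
Visit 3 → queue [2, 8, 0, 15]
Visit 2 → queue [8, 0, 15]
Visit 8 → queue [0, 15]
Visit 0 → queue [15]
Visit 15 → queue []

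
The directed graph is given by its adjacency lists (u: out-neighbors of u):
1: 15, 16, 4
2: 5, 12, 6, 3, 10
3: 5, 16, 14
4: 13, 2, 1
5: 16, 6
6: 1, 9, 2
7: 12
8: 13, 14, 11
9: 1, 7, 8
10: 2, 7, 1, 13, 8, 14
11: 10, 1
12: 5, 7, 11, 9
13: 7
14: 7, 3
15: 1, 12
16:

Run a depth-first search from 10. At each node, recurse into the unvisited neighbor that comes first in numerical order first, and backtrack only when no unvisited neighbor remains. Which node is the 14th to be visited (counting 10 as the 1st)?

14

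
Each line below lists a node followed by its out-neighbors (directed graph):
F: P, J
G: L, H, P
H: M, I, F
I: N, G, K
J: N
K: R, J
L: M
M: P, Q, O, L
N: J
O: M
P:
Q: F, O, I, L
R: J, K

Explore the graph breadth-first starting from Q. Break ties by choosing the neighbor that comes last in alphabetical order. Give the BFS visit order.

Q O L I F M N K G P J R H

Visit Q; enqueue O, L, I, F → queue [O, L, I, F]
Visit O; enqueue M → queue [L, I, F, M]
Visit L → queue [I, F, M]
Visit I; enqueue N, K, G → queue [F, M, N, K, G]
Visit F; enqueue P, J → queue [M, N, K, G, P, J]
Visit M → queue [N, K, G, P, J]
Visit N → queue [K, G, P, J]
Visit K; enqueue R → queue [G, P, J, R]
Visit G; enqueue H → queue [P, J, R, H]
Visit P → queue [J, R, H]
Visit J → queue [R, H]
Visit R → queue [H]
Visit H → queue []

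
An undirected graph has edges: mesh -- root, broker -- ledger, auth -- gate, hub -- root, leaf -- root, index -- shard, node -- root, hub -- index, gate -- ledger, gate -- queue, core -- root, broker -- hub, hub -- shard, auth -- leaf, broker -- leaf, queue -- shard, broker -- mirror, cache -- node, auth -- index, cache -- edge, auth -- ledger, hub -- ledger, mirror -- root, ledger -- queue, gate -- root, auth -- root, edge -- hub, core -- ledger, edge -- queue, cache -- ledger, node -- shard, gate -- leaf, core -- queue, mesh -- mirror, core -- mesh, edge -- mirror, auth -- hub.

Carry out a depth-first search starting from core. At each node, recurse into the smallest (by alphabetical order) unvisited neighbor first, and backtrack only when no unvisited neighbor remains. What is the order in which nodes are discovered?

core, ledger, auth, gate, leaf, broker, hub, edge, cache, node, root, mesh, mirror, shard, index, queue

Visit core
core → ledger
ledger → auth
auth → gate
gate → leaf
leaf → broker
broker → hub
hub → edge
edge → cache
cache → node
node → root
root → mesh
mesh → mirror
node → shard
shard → index
shard → queue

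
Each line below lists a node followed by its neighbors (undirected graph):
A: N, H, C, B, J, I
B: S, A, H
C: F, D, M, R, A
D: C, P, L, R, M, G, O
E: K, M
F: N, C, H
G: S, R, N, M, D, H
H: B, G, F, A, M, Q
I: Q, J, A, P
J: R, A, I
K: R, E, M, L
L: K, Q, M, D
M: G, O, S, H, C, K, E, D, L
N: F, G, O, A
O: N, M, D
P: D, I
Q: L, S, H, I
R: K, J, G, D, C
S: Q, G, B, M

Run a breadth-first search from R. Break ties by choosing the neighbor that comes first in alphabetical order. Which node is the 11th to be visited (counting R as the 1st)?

O

Visit R; enqueue C, D, G, J, K → queue [C, D, G, J, K]
Visit C; enqueue A, F, M → queue [D, G, J, K, A, F, M]
Visit D; enqueue L, O, P → queue [G, J, K, A, F, M, L, O, P]
Visit G; enqueue H, N, S → queue [J, K, A, F, M, L, O, P, H, N, S]
Visit J; enqueue I → queue [K, A, F, M, L, O, P, H, N, S, I]
Visit K; enqueue E → queue [A, F, M, L, O, P, H, N, S, I, E]
Visit A; enqueue B → queue [F, M, L, O, P, H, N, S, I, E, B]
Visit F → queue [M, L, O, P, H, N, S, I, E, B]
Visit M → queue [L, O, P, H, N, S, I, E, B]
Visit L; enqueue Q → queue [O, P, H, N, S, I, E, B, Q]
Visit O → queue [P, H, N, S, I, E, B, Q]
Visit P → queue [H, N, S, I, E, B, Q]
Visit H → queue [N, S, I, E, B, Q]
Visit N → queue [S, I, E, B, Q]
Visit S → queue [I, E, B, Q]
Visit I → queue [E, B, Q]
Visit E → queue [B, Q]
Visit B → queue [Q]
Visit Q → queue []

Visit order: R, C, D, G, J, K, A, F, M, L, O, P, H, N, S, I, E, B, Q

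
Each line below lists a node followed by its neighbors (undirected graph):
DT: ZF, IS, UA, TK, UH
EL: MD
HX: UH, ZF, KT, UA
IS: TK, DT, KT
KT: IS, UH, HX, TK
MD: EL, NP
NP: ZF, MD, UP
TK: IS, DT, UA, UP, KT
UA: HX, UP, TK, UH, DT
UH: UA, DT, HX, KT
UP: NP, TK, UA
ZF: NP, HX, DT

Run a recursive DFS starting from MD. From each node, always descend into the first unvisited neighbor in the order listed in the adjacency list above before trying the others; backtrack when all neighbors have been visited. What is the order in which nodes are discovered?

MD, EL, NP, ZF, HX, UH, UA, UP, TK, IS, DT, KT

Visit MD
MD → EL
MD → NP
NP → ZF
ZF → HX
HX → UH
UH → UA
UA → UP
UP → TK
TK → IS
IS → DT
IS → KT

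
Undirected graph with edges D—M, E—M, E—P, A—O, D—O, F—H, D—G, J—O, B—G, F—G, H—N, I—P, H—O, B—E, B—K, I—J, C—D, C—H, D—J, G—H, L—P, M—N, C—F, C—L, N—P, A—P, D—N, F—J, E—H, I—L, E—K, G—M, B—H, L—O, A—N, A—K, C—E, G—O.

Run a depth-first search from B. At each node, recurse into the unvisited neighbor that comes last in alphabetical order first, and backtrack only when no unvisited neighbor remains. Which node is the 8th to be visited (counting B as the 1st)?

O

Visit B
B → K
K → E
E → P
P → N
N → M
M → G
G → O
O → L
L → I
I → J
J → F
F → H
H → C
C → D
O → A

Visit order: B, K, E, P, N, M, G, O, L, I, J, F, H, C, D, A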